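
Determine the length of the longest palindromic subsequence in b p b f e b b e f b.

One longest palindromic subsequence is bfebbefb (positions 1,4,5,6,7,8,9,10); it reads the same forward and backward, and the interval DP gives dp[1][10] = 8.

8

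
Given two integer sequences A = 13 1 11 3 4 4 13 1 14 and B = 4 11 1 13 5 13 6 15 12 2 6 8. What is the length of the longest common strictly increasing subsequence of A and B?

For each value that appears in both, track the longest common increasing run ending there.
The best achievable length is 2; one witness is 4, 13 (A-positions 5,7, B-positions 1,4).

2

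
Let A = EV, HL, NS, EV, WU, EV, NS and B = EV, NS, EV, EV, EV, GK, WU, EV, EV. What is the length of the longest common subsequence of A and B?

Backtracking the LCS table gives one alignment: EV (A1,B1) → NS (A3,B2) → EV (A4,B5) → WU (A5,B7) → EV (A6,B9).
So the longest common subsequence has length 5.

5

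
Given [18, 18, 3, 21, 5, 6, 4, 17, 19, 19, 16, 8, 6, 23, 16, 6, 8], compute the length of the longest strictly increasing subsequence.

One longest increasing subsequence is 3, 5, 6, 17, 19, 23 (positions 3,5,6,8,9,14), of length 6; no longer one exists.

6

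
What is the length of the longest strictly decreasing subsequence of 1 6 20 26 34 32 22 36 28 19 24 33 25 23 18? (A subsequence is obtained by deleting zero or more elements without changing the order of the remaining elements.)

Let dp[i] be the longest decreasing subsequence ending at position i. Then dp = [1, 1, 1, 1, 1, 2, 3, 1, 3, 4, 4, 2, 4, 5, 6].
The maximum is 6; one witness is 34, 32, 28, 24, 23, 18 at positions 5,6,9,11,14,15.

6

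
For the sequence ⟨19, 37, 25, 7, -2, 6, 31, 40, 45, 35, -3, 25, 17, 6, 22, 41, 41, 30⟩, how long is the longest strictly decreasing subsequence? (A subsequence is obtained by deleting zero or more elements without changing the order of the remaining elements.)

Scanning left to right, the best length ending at each element is: 19→1, 37→1, 25→2, 7→3, -2→4, 6→4, 31→2, 40→1, 45→1, 35→2, -3→5, 25→3, 17→4, 6→5, 22→4, 41→2, 41→2, 30→3.
So the longest decreasing subsequence has length 5, e.g. 37, 25, 7, -2, -3.

5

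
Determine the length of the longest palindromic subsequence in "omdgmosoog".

One longest palindromic subsequence is gooog (positions 4,6,8,9,10); it reads the same forward and backward, and the interval DP gives dp[1][10] = 5.

5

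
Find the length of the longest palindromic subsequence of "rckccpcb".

One longest palindromic subsequence is cccc (positions 2,4,5,7); it reads the same forward and backward, and the interval DP gives dp[1][8] = 4.

4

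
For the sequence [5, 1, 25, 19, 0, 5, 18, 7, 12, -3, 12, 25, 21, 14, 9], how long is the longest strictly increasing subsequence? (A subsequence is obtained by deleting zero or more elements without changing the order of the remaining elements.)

5

Scanning left to right, the best length ending at each element is: 5→1, 1→1, 25→2, 19→2, 0→1, 5→2, 18→3, 7→3, 12→4, -3→1, 12→4, 25→5, 21→5, 14→5, 9→4.
So the longest increasing subsequence has length 5, e.g. 1, 5, 7, 12, 25.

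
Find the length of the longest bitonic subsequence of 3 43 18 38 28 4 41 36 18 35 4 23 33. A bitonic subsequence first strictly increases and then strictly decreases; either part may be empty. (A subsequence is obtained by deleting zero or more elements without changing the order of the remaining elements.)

7

One longest bitonic subsequence is 3, 18, 38, 41, 36, 35, 33 (positions 1,3,4,7,8,10,13): it rises to 41 then falls. Length 7 is optimal.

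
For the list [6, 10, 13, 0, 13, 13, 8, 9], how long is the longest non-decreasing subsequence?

One longest non-decreasing subsequence is 6, 10, 13, 13, 13 (positions 1,2,3,5,6), of length 5; no longer one exists.

5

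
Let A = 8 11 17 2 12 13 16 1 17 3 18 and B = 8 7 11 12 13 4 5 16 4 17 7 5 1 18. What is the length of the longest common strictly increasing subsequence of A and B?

A longest common strictly increasing subsequence is 8, 11, 12, 13, 16, 17, 18 (length 7); it appears in order in both A and B, and no longer such subsequence exists.

7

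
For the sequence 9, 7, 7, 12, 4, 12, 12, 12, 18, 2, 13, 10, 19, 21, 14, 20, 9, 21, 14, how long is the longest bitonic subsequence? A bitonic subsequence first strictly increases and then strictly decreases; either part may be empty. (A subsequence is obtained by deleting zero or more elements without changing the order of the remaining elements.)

7

One longest bitonic subsequence is 9, 12, 18, 19, 21, 20, 14 (positions 1,4,9,13,14,16,19): it rises to 21 then falls. Length 7 is optimal.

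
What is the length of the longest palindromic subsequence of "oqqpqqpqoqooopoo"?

Using dp[i][j] = 2 + dp[i+1][j−1] if the ends match, else max(dp[i+1][j], dp[i][j−1]):
dp[1][16] = 10. A witness is oqqpqqpqqo at positions 1,2,3,4,5,6,7,8,10,16.

10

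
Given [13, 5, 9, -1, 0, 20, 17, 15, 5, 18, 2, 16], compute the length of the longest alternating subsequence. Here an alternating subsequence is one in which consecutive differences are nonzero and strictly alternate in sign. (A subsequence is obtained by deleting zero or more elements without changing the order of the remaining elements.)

Track the best alternating length ending on an up-step vs a down-step at each position: up/down = 1/1, 1/2, 3/2, 1/4, 5/4, 5/1, 5/6, 5/6, 5/6, 7/6, 5/8, 9/8.
The maximum over both is 9; one such subsequence is 13, 5, 9, -1, 20, 17, 18, 2, 16.

9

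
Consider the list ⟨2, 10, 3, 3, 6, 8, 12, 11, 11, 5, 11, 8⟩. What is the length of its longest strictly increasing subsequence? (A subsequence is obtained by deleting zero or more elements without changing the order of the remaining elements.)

5

Scanning left to right, the best length ending at each element is: 2→1, 10→2, 3→2, 3→2, 6→3, 8→4, 12→5, 11→5, 11→5, 5→3, 11→5, 8→4.
So the longest increasing subsequence has length 5, e.g. 2, 3, 6, 8, 12.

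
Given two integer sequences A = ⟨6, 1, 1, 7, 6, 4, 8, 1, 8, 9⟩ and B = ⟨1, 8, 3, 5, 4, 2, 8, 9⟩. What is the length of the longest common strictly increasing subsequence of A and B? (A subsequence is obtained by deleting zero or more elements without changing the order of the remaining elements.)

For each value that appears in both, track the longest common increasing run ending there.
The best achievable length is 4; one witness is 1, 4, 8, 9 (A-positions 2,6,7,10, B-positions 1,5,7,8).

4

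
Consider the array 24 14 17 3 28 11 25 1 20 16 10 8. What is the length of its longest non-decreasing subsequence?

Let dp[i] be the longest non-decreasing subsequence ending at position i. Then dp = [1, 1, 2, 1, 3, 2, 3, 1, 3, 3, 2, 2].
The maximum is 3; one witness is 14, 17, 28 at positions 2,3,5.

3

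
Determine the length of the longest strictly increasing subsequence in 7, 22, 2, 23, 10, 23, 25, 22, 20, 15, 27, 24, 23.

Let dp[i] be the longest increasing subsequence ending at position i. Then dp = [1, 2, 1, 3, 2, 3, 4, 3, 3, 3, 5, 4, 4].
The maximum is 5; one witness is 7, 22, 23, 25, 27 at positions 1,2,4,7,11.

5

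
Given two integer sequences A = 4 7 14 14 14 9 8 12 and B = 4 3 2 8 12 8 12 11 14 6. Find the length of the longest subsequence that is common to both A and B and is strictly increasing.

A longest common strictly increasing subsequence is 4, 8, 12 (length 3); it appears in order in both A and B, and no longer such subsequence exists.

3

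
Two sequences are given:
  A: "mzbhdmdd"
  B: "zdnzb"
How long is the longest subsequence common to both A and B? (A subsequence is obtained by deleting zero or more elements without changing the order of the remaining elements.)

A longest common subsequence is zb (length 2); the LCS DP confirms no longer common subsequence exists.

2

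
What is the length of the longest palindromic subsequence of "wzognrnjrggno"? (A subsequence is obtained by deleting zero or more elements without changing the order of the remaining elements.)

7

One longest palindromic subsequence is onrjrno (positions 3,5,6,8,9,12,13); it reads the same forward and backward, and the interval DP gives dp[1][13] = 7.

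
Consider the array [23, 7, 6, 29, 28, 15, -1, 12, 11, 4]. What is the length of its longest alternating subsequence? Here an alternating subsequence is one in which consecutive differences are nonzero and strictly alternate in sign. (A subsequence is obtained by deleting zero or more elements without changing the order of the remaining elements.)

Track the best alternating length ending on an up-step vs a down-step at each position: up/down = 1/1, 1/2, 1/2, 3/1, 3/4, 3/4, 1/4, 5/4, 5/6, 5/6.
The maximum over both is 6; one such subsequence is 23, 7, 29, -1, 12, 11.

6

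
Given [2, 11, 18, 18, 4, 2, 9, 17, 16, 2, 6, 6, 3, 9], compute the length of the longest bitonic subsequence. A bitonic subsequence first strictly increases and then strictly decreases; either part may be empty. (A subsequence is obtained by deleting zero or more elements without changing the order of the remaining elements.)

One longest bitonic subsequence is 2, 11, 18, 17, 16, 6, 3 (positions 1,2,3,8,9,12,13): it rises to 18 then falls. Length 7 is optimal.

7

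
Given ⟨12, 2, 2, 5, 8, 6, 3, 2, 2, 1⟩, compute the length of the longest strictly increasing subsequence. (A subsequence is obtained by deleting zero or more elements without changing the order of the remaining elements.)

Let dp[i] be the longest increasing subsequence ending at position i. Then dp = [1, 1, 1, 2, 3, 3, 2, 1, 1, 1].
The maximum is 3; one witness is 2, 5, 8 at positions 2,4,5.

3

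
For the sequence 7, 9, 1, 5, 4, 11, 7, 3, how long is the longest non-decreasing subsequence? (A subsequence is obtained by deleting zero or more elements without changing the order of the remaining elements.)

3

Scanning left to right, the best length ending at each element is: 7→1, 9→2, 1→1, 5→2, 4→2, 11→3, 7→3, 3→2.
So the longest non-decreasing subsequence has length 3, e.g. 7, 9, 11.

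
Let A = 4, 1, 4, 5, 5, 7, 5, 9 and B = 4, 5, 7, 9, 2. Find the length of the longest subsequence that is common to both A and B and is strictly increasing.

For each value that appears in both, track the longest common increasing run ending there.
The best achievable length is 4; one witness is 4, 5, 7, 9 (A-positions 1,4,6,8, B-positions 1,2,3,4).

4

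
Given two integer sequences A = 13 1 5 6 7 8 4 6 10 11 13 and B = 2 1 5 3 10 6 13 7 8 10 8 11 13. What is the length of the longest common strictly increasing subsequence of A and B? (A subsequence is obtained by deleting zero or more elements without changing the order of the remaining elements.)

For each value that appears in both, track the longest common increasing run ending there.
The best achievable length is 8; one witness is 1, 5, 6, 7, 8, 10, 11, 13 (A-positions 2,3,4,5,6,9,10,11, B-positions 2,3,6,8,9,10,12,13).

8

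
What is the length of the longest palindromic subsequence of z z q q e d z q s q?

5

Using dp[i][j] = 2 + dp[i+1][j−1] if the ends match, else max(dp[i+1][j], dp[i][j−1]):
dp[1][10] = 5. A witness is qqzqq at positions 3,4,7,8,10.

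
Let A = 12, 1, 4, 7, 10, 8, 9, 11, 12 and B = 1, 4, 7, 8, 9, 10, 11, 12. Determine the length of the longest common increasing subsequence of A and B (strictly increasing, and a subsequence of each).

7

A longest common strictly increasing subsequence is 1, 4, 7, 8, 9, 11, 12 (length 7); it appears in order in both A and B, and no longer such subsequence exists.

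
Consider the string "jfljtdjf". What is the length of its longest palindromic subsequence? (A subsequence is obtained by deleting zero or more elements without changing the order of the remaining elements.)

Using dp[i][j] = 2 + dp[i+1][j−1] if the ends match, else max(dp[i+1][j], dp[i][j−1]):
dp[1][8] = 5. A witness is fjdjf at positions 2,4,6,7,8.

5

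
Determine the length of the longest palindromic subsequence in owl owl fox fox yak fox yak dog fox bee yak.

5

Using dp[i][j] = 2 + dp[i+1][j−1] if the ends match, else max(dp[i+1][j], dp[i][j−1]):
dp[1][11] = 5. A witness is yak fox dog fox yak at positions 5,6,8,9,11.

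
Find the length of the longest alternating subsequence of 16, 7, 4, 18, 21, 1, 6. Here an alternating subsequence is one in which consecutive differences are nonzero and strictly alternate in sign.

A longest alternating subsequence is 16, 7, 18, 1, 6 (positions 1,2,4,6,7); its 4 consecutive differences strictly alternate in sign, and length 5 is optimal.

5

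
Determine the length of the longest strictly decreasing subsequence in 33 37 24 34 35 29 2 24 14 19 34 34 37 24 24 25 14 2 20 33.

Let dp[i] be the longest decreasing subsequence ending at position i. Then dp = [1, 1, 2, 2, 2, 3, 4, 4, 5, 5, 3, 3, 1, 4, 4, 4, 6, 7, 5, 4].
The maximum is 7; one witness is 37, 34, 29, 24, 19, 14, 2 at positions 2,4,6,8,10,17,18.

7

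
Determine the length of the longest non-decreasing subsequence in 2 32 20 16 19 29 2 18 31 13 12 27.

5

Scanning left to right, the best length ending at each element is: 2→1, 32→2, 20→2, 16→2, 19→3, 29→4, 2→2, 18→3, 31→5, 13→3, 12→3, 27→4.
So the longest non-decreasing subsequence has length 5, e.g. 2, 16, 19, 29, 31.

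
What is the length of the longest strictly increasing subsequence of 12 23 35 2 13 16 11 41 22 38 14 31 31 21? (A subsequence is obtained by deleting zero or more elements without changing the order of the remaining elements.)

5

Scanning left to right, the best length ending at each element is: 12→1, 23→2, 35→3, 2→1, 13→2, 16→3, 11→2, 41→4, 22→4, 38→5, 14→3, 31→5, 31→5, 21→4.
So the longest increasing subsequence has length 5, e.g. 12, 13, 16, 22, 38.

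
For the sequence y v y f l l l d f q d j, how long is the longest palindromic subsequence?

5

Using dp[i][j] = 2 + dp[i+1][j−1] if the ends match, else max(dp[i+1][j], dp[i][j−1]):
dp[1][12] = 5. A witness is flllf at positions 4,5,6,7,9.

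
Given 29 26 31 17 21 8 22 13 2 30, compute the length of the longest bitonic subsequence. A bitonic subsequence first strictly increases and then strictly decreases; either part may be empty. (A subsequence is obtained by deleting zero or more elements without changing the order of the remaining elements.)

5

Let inc[i] be the LIS ending at i and dec[i] the longest strictly decreasing subsequence starting at i. inc = [1, 1, 2, 1, 2, 1, 3, 2, 1, 4], dec = [5, 4, 4, 3, 3, 2, 3, 2, 1, 1].
max_i inc[i]+dec[i]−1 = 5, with one witness 29, 26, 22, 13, 2.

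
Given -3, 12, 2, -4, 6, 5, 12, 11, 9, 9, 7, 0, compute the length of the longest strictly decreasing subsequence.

Let dp[i] be the longest decreasing subsequence ending at position i. Then dp = [1, 1, 2, 3, 2, 3, 1, 2, 3, 3, 4, 5].
The maximum is 5; one witness is 12, 11, 9, 7, 0 at positions 2,8,9,11,12.

5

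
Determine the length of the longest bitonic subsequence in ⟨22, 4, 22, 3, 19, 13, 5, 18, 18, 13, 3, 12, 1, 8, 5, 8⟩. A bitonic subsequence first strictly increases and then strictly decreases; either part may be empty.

8

One longest bitonic subsequence is 4, 22, 19, 18, 13, 12, 8, 5 (positions 2,3,5,9,10,12,14,15): it rises to 22 then falls. Length 8 is optimal.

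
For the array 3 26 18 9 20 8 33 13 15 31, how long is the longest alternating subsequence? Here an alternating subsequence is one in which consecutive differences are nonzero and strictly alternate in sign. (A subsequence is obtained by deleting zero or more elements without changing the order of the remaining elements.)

A longest alternating subsequence is 3, 26, 18, 20, 8, 33, 13, 15 (positions 1,2,3,5,6,7,8,9); its 7 consecutive differences strictly alternate in sign, and length 8 is optimal.

8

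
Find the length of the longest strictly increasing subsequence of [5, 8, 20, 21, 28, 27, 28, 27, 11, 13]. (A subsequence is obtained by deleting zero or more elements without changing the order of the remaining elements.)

6

One longest increasing subsequence is 5, 8, 20, 21, 27, 28 (positions 1,2,3,4,6,7), of length 6; no longer one exists.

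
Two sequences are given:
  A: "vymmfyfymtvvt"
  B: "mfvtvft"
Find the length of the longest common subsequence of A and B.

A longest common subsequence is mftvt (length 5); the LCS DP confirms no longer common subsequence exists.

5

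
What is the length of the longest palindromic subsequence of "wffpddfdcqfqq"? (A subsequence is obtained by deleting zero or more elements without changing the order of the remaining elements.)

6

One longest palindromic subsequence is ffddff (positions 2,3,5,6,7,11); it reads the same forward and backward, and the interval DP gives dp[1][13] = 6.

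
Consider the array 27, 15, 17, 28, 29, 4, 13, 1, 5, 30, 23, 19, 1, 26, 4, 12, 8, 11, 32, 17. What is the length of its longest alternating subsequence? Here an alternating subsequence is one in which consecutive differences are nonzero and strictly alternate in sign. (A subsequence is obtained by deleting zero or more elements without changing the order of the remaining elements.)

14

Track the best alternating length ending on an up-step vs a down-step at each position: up/down = 1/1, 1/2, 3/2, 3/1, 3/1, 1/4, 5/4, 1/6, 7/6, 7/1, 7/8, 7/8, 1/8, 9/8, 9/10, 11/10, 11/12, 13/12, 13/1, 13/14.
The maximum over both is 14; one such subsequence is 27, 15, 17, 4, 13, 1, 30, 23, 26, 4, 12, 8, 32, 17.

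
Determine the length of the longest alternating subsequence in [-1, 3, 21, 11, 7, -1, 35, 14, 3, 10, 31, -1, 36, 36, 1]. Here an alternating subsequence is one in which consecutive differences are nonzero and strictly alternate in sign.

9

Track the best alternating length ending on an up-step vs a down-step at each position: up/down = 1/1, 2/1, 2/1, 2/3, 2/3, 1/3, 4/1, 4/5, 4/5, 6/5, 6/5, 1/7, 8/1, 8/1, 8/9.
The maximum over both is 9; one such subsequence is -1, 21, 11, 35, 3, 10, -1, 36, 1.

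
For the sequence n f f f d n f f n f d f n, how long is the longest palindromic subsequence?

One longest palindromic subsequence is nfdnffndfn (positions 1,2,5,6,7,8,9,11,12,13); it reads the same forward and backward, and the interval DP gives dp[1][13] = 10.

10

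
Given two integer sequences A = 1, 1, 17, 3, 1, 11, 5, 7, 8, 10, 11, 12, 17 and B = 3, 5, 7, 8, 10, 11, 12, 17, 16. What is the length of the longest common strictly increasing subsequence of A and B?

8

For each value that appears in both, track the longest common increasing run ending there.
The best achievable length is 8; one witness is 3, 5, 7, 8, 10, 11, 12, 17 (A-positions 4,7,8,9,10,11,12,13, B-positions 1,2,3,4,5,6,7,8).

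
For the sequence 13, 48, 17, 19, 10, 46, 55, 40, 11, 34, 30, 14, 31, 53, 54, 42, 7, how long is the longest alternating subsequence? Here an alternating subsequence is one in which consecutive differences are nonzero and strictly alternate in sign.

11

Track the best alternating length ending on an up-step vs a down-step at each position: up/down = 1/1, 2/1, 2/3, 4/3, 1/5, 6/3, 6/1, 6/7, 6/7, 8/7, 8/9, 8/9, 10/9, 10/7, 10/7, 10/11, 1/11.
The maximum over both is 11; one such subsequence is 13, 48, 17, 19, 10, 46, 11, 34, 30, 53, 42.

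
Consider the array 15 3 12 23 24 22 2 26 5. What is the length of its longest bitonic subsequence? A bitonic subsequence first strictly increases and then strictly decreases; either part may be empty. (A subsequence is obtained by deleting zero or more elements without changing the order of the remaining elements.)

Let inc[i] be the LIS ending at i and dec[i] the longest strictly decreasing subsequence starting at i. inc = [1, 1, 2, 3, 4, 3, 1, 5, 2], dec = [3, 2, 2, 3, 3, 2, 1, 2, 1].
max_i inc[i]+dec[i]−1 = 6, with one witness 3, 12, 23, 24, 22, 5.

6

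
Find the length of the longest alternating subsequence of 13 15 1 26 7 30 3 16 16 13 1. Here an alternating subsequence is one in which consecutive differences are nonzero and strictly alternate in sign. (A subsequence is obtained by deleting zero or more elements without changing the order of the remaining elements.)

A longest alternating subsequence is 13, 15, 1, 26, 7, 30, 3, 16, 13 (positions 1,2,3,4,5,6,7,8,10); its 8 consecutive differences strictly alternate in sign, and length 9 is optimal.

9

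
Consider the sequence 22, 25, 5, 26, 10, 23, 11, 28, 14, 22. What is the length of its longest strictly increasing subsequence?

Let dp[i] be the longest increasing subsequence ending at position i. Then dp = [1, 2, 1, 3, 2, 3, 3, 4, 4, 5].
The maximum is 5; one witness is 5, 10, 11, 14, 22 at positions 3,5,7,9,10.

5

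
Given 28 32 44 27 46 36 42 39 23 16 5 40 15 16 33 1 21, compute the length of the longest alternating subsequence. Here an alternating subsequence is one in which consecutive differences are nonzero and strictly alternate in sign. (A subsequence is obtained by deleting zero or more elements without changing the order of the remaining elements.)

12

A longest alternating subsequence is 28, 32, 27, 46, 36, 42, 39, 40, 15, 16, 1, 21 (positions 1,2,4,5,6,7,8,12,13,14,16,17); its 11 consecutive differences strictly alternate in sign, and length 12 is optimal.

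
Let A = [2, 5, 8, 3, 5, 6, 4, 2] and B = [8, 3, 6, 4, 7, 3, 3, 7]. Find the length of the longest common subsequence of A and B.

4

A longest common subsequence is 8, 3, 6, 4 (length 4); the LCS DP confirms no longer common subsequence exists.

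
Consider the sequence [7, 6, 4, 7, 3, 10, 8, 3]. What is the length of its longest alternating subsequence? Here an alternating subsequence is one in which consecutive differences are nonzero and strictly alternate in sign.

6

Track the best alternating length ending on an up-step vs a down-step at each position: up/down = 1/1, 1/2, 1/2, 3/1, 1/4, 5/1, 5/6, 1/6.
The maximum over both is 6; one such subsequence is 7, 6, 7, 3, 10, 8.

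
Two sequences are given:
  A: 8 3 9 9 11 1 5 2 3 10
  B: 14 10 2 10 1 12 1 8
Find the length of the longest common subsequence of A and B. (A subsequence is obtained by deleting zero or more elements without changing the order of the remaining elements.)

2

A longest common subsequence is 2, 10 (length 2); the LCS DP confirms no longer common subsequence exists.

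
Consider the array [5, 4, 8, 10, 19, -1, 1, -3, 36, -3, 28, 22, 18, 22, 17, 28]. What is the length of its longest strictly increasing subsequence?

6

Scanning left to right, the best length ending at each element is: 5→1, 4→1, 8→2, 10→3, 19→4, -1→1, 1→2, -3→1, 36→5, -3→1, 28→5, 22→5, 18→4, 22→5, 17→4, 28→6.
So the longest increasing subsequence has length 6, e.g. 5, 8, 10, 19, 22, 28.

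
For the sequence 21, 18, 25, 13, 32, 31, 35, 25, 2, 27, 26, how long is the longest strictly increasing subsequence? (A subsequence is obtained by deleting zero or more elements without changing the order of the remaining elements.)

Let dp[i] be the longest increasing subsequence ending at position i. Then dp = [1, 1, 2, 1, 3, 3, 4, 2, 1, 3, 3].
The maximum is 4; one witness is 21, 25, 32, 35 at positions 1,3,5,7.

4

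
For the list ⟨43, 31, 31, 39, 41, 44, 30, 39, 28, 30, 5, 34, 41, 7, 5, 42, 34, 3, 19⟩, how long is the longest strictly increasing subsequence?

5

One longest increasing subsequence is 28, 30, 34, 41, 42 (positions 9,10,12,13,16), of length 5; no longer one exists.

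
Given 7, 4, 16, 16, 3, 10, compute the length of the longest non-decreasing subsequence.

Let dp[i] be the longest non-decreasing subsequence ending at position i. Then dp = [1, 1, 2, 3, 1, 2].
The maximum is 3; one witness is 7, 16, 16 at positions 1,3,4.

3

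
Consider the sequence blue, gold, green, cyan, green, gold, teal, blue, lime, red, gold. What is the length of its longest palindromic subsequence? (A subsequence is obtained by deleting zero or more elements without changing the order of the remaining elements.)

7

Using dp[i][j] = 2 + dp[i+1][j−1] if the ends match, else max(dp[i+1][j], dp[i][j−1]):
dp[1][11] = 7. A witness is blue gold green cyan green gold blue at positions 1,2,3,4,5,6,8.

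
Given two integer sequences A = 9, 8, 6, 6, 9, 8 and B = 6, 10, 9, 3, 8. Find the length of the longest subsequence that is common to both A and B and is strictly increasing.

For each value that appears in both, track the longest common increasing run ending there.
The best achievable length is 2; one witness is 6, 9 (A-positions 3,5, B-positions 1,3).

2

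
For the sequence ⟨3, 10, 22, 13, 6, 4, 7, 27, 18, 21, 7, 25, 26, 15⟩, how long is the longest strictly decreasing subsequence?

4

Scanning left to right, the best length ending at each element is: 3→1, 10→1, 22→1, 13→2, 6→3, 4→4, 7→3, 27→1, 18→2, 21→2, 7→3, 25→2, 26→2, 15→3.
So the longest decreasing subsequence has length 4, e.g. 22, 13, 6, 4.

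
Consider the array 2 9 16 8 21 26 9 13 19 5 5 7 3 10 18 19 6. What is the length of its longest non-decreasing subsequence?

Let dp[i] be the longest non-decreasing subsequence ending at position i. Then dp = [1, 2, 3, 2, 4, 5, 3, 4, 5, 2, 3, 4, 2, 5, 6, 7, 4].
The maximum is 7; one witness is 2, 5, 5, 7, 10, 18, 19 at positions 1,10,11,12,14,15,16.

7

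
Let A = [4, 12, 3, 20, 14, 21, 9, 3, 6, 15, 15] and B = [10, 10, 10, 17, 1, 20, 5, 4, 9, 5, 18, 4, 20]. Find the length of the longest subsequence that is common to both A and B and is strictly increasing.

2

A longest common strictly increasing subsequence is 4, 9 (length 2); it appears in order in both A and B, and no longer such subsequence exists.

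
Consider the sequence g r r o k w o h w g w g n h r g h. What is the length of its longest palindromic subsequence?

9

Using dp[i][j] = 2 + dp[i+1][j−1] if the ends match, else max(dp[i+1][j], dp[i][j−1]):
dp[1][17] = 9. A witness is grhgwghrg at positions 1,2,8,10,11,12,14,15,16.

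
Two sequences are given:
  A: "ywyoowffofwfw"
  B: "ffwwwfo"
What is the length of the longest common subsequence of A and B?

A longest common subsequence is wwfo (length 4); the LCS DP confirms no longer common subsequence exists.

4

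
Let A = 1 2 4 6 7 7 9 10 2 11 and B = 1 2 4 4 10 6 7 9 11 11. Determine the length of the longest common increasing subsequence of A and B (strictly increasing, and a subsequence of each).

A longest common strictly increasing subsequence is 1, 2, 4, 6, 7, 9, 11 (length 7); it appears in order in both A and B, and no longer such subsequence exists.

7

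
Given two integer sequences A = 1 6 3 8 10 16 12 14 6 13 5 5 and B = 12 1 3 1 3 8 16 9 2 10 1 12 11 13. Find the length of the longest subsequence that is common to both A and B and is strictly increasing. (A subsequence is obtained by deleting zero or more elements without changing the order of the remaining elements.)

For each value that appears in both, track the longest common increasing run ending there.
The best achievable length is 6; one witness is 1, 3, 8, 10, 12, 13 (A-positions 1,3,4,5,7,10, B-positions 2,3,6,10,12,14).

6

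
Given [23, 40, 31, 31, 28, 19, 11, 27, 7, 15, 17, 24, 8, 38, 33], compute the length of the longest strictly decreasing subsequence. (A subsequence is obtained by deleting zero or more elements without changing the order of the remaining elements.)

6

One longest decreasing subsequence is 40, 31, 28, 19, 11, 7 (positions 2,3,5,6,7,9), of length 6; no longer one exists.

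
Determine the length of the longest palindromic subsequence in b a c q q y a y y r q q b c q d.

9

One longest palindromic subsequence is cqqyyyqqc (positions 3,4,5,6,8,9,11,12,14); it reads the same forward and backward, and the interval DP gives dp[1][16] = 9.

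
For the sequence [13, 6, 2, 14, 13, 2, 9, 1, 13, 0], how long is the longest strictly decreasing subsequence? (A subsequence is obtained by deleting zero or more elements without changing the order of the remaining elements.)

Scanning left to right, the best length ending at each element is: 13→1, 6→2, 2→3, 14→1, 13→2, 2→3, 9→3, 1→4, 13→2, 0→5.
So the longest decreasing subsequence has length 5, e.g. 13, 6, 2, 1, 0.

5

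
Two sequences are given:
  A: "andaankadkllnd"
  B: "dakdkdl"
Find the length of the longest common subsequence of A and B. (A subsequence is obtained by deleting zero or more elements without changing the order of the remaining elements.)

A longest common subsequence is dakdkl (length 6); the LCS DP confirms no longer common subsequence exists.

6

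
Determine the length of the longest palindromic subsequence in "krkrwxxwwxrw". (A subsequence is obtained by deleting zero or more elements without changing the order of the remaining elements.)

6

Using dp[i][j] = 2 + dp[i+1][j−1] if the ends match, else max(dp[i+1][j], dp[i][j−1]):
dp[1][12] = 6. A witness is wxwwxw at positions 5,7,8,9,10,12.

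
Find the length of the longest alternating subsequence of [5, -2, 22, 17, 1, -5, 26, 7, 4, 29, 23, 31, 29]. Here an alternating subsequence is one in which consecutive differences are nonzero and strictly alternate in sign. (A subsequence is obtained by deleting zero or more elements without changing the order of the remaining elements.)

Track the best alternating length ending on an up-step vs a down-step at each position: up/down = 1/1, 1/2, 3/1, 3/4, 3/4, 1/4, 5/1, 5/6, 5/6, 7/1, 7/8, 9/1, 9/10.
The maximum over both is 10; one such subsequence is 5, -2, 22, 17, 26, 7, 29, 23, 31, 29.

10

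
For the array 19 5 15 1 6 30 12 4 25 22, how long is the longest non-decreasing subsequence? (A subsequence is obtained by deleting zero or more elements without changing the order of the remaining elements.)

One longest non-decreasing subsequence is 5, 6, 12, 25 (positions 2,5,7,9), of length 4; no longer one exists.

4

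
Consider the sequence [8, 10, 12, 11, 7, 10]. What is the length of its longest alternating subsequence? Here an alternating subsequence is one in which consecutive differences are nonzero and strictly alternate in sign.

4

Track the best alternating length ending on an up-step vs a down-step at each position: up/down = 1/1, 2/1, 2/1, 2/3, 1/3, 4/3.
The maximum over both is 4; one such subsequence is 8, 10, 7, 10.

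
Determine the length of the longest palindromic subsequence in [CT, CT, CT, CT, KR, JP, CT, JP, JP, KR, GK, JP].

One longest palindromic subsequence is KR JP JP JP KR (positions 5,6,8,9,10); it reads the same forward and backward, and the interval DP gives dp[1][12] = 5.

5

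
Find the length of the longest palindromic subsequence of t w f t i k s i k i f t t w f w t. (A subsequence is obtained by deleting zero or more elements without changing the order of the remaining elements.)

One longest palindromic subsequence is twftikikitfwt (positions 1,2,3,4,5,6,8,9,10,13,15,16,17); it reads the same forward and backward, and the interval DP gives dp[1][17] = 13.

13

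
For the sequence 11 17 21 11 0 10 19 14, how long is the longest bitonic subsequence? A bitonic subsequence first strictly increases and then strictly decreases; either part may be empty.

5

Let inc[i] be the LIS ending at i and dec[i] the longest strictly decreasing subsequence starting at i. inc = [1, 2, 3, 1, 1, 2, 3, 3], dec = [2, 3, 3, 2, 1, 1, 2, 1].
max_i inc[i]+dec[i]−1 = 5, with one witness 11, 17, 21, 19, 14.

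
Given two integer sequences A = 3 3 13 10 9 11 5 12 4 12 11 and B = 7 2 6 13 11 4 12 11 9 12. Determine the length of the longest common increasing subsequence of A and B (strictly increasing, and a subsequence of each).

For each value that appears in both, track the longest common increasing run ending there.
The best achievable length is 2; one witness is 11, 12 (A-positions 6,8, B-positions 5,7).

2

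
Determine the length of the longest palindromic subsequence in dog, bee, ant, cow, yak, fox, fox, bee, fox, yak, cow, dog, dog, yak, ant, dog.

Using dp[i][j] = 2 + dp[i+1][j−1] if the ends match, else max(dp[i+1][j], dp[i][j−1]):
dp[1][16] = 11. A witness is dog ant cow yak fox bee fox yak cow ant dog at positions 1,3,4,5,6,8,9,10,11,15,16.

11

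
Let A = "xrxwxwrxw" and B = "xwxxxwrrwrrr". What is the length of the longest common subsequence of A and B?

6

A longest common subsequence is xxxwrw (length 6); the LCS DP confirms no longer common subsequence exists.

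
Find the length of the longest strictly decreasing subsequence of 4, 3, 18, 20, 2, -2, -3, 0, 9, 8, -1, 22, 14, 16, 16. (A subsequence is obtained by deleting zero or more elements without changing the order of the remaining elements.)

5

Let dp[i] be the longest decreasing subsequence ending at position i. Then dp = [1, 2, 1, 1, 3, 4, 5, 4, 2, 3, 5, 1, 2, 2, 2].
The maximum is 5; one witness is 4, 3, 2, -2, -3 at positions 1,2,5,6,7.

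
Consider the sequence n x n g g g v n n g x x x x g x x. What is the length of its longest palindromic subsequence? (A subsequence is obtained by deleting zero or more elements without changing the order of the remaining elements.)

One longest palindromic subsequence is xgxxxxgx (positions 2,10,11,12,13,14,15,17); it reads the same forward and backward, and the interval DP gives dp[1][17] = 8.

8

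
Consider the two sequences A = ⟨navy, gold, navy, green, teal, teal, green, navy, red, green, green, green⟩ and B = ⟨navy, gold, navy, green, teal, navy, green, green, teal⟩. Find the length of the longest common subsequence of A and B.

8

Backtracking the LCS table gives one alignment: navy (A1,B1) → gold (A2,B2) → navy (A3,B3) → green (A4,B4) → teal (A6,B5) → navy (A8,B6) → green (A10,B7) → green (A11,B8).
So the longest common subsequence has length 8.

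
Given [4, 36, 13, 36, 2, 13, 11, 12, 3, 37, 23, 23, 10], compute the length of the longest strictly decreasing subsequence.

Let dp[i] be the longest decreasing subsequence ending at position i. Then dp = [1, 1, 2, 1, 3, 2, 3, 3, 4, 1, 2, 2, 4].
The maximum is 4; one witness is 36, 13, 11, 3 at positions 2,3,7,9.

4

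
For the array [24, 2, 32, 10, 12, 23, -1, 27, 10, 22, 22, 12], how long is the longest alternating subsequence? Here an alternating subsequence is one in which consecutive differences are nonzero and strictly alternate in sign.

10

A longest alternating subsequence is 24, 2, 32, 10, 12, -1, 27, 10, 22, 12 (positions 1,2,3,4,5,7,8,9,10,12); its 9 consecutive differences strictly alternate in sign, and length 10 is optimal.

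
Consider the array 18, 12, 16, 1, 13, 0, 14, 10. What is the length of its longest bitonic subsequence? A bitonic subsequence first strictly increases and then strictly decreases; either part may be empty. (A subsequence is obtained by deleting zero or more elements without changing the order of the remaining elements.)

4

Let inc[i] be the LIS ending at i and dec[i] the longest strictly decreasing subsequence starting at i. inc = [1, 1, 2, 1, 2, 1, 3, 2], dec = [4, 3, 3, 2, 2, 1, 2, 1].
max_i inc[i]+dec[i]−1 = 4, with one witness 18, 16, 14, 10.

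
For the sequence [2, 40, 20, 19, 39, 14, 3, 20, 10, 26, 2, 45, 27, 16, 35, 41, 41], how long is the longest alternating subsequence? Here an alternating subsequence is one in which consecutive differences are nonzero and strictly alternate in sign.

Track the best alternating length ending on an up-step vs a down-step at each position: up/down = 1/1, 2/1, 2/3, 2/3, 4/3, 2/5, 2/5, 6/5, 6/7, 8/5, 1/9, 10/1, 10/11, 10/11, 12/11, 12/11, 12/11.
The maximum over both is 12; one such subsequence is 2, 40, 20, 39, 14, 20, 10, 26, 2, 45, 27, 35.

12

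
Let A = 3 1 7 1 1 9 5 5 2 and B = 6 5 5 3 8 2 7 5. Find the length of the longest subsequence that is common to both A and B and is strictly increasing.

A longest common strictly increasing subsequence is 3, 7 (length 2); it appears in order in both A and B, and no longer such subsequence exists.

2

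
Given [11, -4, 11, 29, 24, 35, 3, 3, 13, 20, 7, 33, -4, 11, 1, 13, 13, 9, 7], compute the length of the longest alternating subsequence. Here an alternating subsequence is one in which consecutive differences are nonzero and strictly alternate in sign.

14

A longest alternating subsequence is 11, -4, 29, 24, 35, 3, 13, 7, 33, -4, 11, 1, 13, 9 (positions 1,2,4,5,6,7,9,11,12,13,14,15,16,18); its 13 consecutive differences strictly alternate in sign, and length 14 is optimal.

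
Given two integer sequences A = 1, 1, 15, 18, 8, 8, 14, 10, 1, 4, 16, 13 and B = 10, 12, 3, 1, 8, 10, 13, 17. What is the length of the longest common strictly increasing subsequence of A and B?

For each value that appears in both, track the longest common increasing run ending there.
The best achievable length is 4; one witness is 1, 8, 10, 13 (A-positions 1,5,8,12, B-positions 4,5,6,7).

4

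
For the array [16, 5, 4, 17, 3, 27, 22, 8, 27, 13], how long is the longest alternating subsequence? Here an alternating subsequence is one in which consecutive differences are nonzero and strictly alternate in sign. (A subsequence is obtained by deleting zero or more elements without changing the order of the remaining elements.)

8

Track the best alternating length ending on an up-step vs a down-step at each position: up/down = 1/1, 1/2, 1/2, 3/1, 1/4, 5/1, 5/6, 5/6, 7/1, 7/8.
The maximum over both is 8; one such subsequence is 16, 5, 17, 3, 27, 22, 27, 13.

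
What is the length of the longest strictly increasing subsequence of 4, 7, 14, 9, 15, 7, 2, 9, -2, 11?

Scanning left to right, the best length ending at each element is: 4→1, 7→2, 14→3, 9→3, 15→4, 7→2, 2→1, 9→3, -2→1, 11→4.
So the longest increasing subsequence has length 4, e.g. 4, 7, 14, 15.

4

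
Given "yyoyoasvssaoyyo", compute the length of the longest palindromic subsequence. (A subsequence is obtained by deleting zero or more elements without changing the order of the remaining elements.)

One longest palindromic subsequence is oyoasssaoyo (positions 3,4,5,6,7,9,10,11,12,14,15); it reads the same forward and backward, and the interval DP gives dp[1][15] = 11.

11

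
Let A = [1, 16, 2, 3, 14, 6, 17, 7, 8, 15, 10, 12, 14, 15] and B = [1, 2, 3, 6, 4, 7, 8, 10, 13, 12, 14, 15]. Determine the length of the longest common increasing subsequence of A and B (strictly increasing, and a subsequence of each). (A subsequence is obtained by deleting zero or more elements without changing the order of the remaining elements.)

10

For each value that appears in both, track the longest common increasing run ending there.
The best achievable length is 10; one witness is 1, 2, 3, 6, 7, 8, 10, 12, 14, 15 (A-positions 1,3,4,6,8,9,11,12,13,14, B-positions 1,2,3,4,6,7,8,10,11,12).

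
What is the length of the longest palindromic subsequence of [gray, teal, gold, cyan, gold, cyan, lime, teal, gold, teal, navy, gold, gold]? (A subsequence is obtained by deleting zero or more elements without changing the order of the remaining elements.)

7

One longest palindromic subsequence is gold gold teal gold teal gold gold (positions 3,5,8,9,10,12,13); it reads the same forward and backward, and the interval DP gives dp[1][13] = 7.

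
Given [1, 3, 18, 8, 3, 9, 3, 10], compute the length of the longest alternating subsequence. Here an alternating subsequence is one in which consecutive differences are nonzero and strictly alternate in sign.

6

Track the best alternating length ending on an up-step vs a down-step at each position: up/down = 1/1, 2/1, 2/1, 2/3, 2/3, 4/3, 2/5, 6/3.
The maximum over both is 6; one such subsequence is 1, 18, 8, 9, 3, 10.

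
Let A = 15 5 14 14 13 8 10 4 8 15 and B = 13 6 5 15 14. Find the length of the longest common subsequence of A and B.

2

A longest common subsequence is 15, 14 (length 2); the LCS DP confirms no longer common subsequence exists.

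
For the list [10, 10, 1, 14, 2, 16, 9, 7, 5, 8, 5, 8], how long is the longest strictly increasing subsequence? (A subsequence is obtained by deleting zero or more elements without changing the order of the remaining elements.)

Let dp[i] be the longest increasing subsequence ending at position i. Then dp = [1, 1, 1, 2, 2, 3, 3, 3, 3, 4, 3, 4].
The maximum is 4; one witness is 1, 2, 7, 8 at positions 3,5,8,10.

4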